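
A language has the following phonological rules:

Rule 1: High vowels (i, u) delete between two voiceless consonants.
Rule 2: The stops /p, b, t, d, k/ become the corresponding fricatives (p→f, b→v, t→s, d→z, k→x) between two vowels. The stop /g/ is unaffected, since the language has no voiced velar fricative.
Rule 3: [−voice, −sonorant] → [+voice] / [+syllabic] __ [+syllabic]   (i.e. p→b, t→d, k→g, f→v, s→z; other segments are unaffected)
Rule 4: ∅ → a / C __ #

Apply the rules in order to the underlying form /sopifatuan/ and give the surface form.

Rule 1 (high vowel syncope): /i/ is a high vowel flanked by voiceless consonants /p/ and /f/, so it deletes. /sopifatuan/ → sopfatuan.
Rule 2 (intervocalic spirantization): /t/ is a stop between vowels /a/ and /u/, so it spirantizes to the fricative [s]. /sopfatuan/ → sopfasuan.
Rule 3 (intervocalic voicing): /s/ is a voiceless obstruent between vowels /a/ and /u/, so it voices to [z]. /sopfasuan/ → sopfazuan.
Rule 4 (final a-epenthesis): the form ends in the consonant /n/, so [a] is inserted word-finally. /sopfazuan/ → sopfazuana.

sopfazuana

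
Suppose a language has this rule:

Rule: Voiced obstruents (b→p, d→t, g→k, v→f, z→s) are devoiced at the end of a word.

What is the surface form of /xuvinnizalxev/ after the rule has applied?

Scanning /xuvinnizalxev/: /v/ at position 3 is not in the conditioning environment; /z/ at position 8 is not in the conditioning environment; /v/ is a voiced obstruent in word-final position, so it devoices to [f].
Result: [xuvinnizalxef].

xuvinnizalxef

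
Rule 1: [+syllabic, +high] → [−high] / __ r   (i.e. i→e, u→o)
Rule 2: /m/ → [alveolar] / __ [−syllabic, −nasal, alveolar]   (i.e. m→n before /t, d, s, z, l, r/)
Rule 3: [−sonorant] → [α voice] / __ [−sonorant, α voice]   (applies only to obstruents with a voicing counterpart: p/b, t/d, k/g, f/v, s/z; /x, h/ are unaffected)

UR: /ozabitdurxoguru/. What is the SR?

ozabiddorxogoru

Rule 1 (pre-rhotic lowering): /u/ is a high vowel immediately before /r/, so it lowers to [o]. /u/ is a high vowel immediately before /r/, so it lowers to [o]. /ozabitdurxoguru/ → ozabitdorxogoru.
Rule 2 (nasal place assimilation): no segment meets the environment; /ozabitdorxogoru/ is unchanged.
Rule 3 (regressive voicing assimilation): /t/ precedes the voiced obstruent /d/, so it voices to [d] by assimilation. /ozabitdorxogoru/ → ozabiddorxogoru.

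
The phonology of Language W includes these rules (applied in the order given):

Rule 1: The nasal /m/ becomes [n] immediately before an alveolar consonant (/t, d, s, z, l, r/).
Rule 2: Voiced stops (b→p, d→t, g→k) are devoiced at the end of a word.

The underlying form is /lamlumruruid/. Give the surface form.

lanlunruruit

Rule 1 (nasal place assimilation): /m/ precedes the alveolar consonant /l/, so it assimilates in place to [n]. /m/ precedes the alveolar consonant /r/, so it assimilates in place to [n]. /lamlumruruid/ → lanlunruruid.
Rule 2 (final devoicing): /d/ is a voiced stop in word-final position, so it devoices to [t]. /lanlunruruid/ → lanlunruruit.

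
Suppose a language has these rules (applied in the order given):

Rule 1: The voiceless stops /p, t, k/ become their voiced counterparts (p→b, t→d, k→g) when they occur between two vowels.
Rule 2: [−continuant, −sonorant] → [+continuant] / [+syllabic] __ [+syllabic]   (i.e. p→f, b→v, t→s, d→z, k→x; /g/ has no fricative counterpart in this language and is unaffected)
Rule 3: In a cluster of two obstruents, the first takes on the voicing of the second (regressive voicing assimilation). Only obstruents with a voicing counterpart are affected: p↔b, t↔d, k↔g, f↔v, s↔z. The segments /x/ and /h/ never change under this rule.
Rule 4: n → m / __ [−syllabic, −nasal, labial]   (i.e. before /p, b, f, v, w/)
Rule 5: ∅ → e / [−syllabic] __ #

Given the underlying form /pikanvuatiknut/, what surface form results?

pigamvuaziknute

Rule 1 (intervocalic voicing): /k/ is a voiceless stop between vowels /i/ and /a/, so it voices to [g]. /t/ is a voiceless stop between vowels /a/ and /i/, so it voices to [d]. /pikanvuatiknut/ → piganvuadiknut.
Rule 2 (intervocalic spirantization): /d/ is a stop between vowels /a/ and /i/, so it spirantizes to the fricative [z]. /piganvuadiknut/ → piganvuaziknut.
Rule 3 (regressive voicing assimilation): no segment meets the environment; /piganvuaziknut/ is unchanged.
Rule 4 (nasal place assimilation): /n/ precedes the labial consonant /v/, so it assimilates in place to [m]. /piganvuaziknut/ → pigamvuaziknut.
Rule 5 (final e-epenthesis): the form ends in the consonant /t/, so [e] is inserted word-finally. /pigamvuaziknut/ → pigamvuaziknute.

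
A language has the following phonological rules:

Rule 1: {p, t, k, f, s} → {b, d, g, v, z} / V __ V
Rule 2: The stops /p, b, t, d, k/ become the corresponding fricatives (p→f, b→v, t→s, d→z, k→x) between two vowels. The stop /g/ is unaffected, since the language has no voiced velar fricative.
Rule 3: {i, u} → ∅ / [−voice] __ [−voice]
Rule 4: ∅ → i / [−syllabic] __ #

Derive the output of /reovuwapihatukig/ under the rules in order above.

reovuwavihazugigi

Rule 1 (intervocalic voicing): /p/ is a voiceless obstruent between vowels /a/ and /i/, so it voices to [b]. /t/ is a voiceless obstruent between vowels /a/ and /u/, so it voices to [d]. /k/ is a voiceless obstruent between vowels /u/ and /i/, so it voices to [g]. /reovuwapihatukig/ → reovuwabihadugig.
Rule 2 (intervocalic spirantization): /b/ is a stop between vowels /a/ and /i/, so it spirantizes to the fricative [v]. /d/ is a stop between vowels /a/ and /u/, so it spirantizes to the fricative [z]. /reovuwabihadugig/ → reovuwavihazugig.
Rule 3 (high vowel syncope): no segment meets the environment; /reovuwavihazugig/ is unchanged.
Rule 4 (final i-epenthesis): the form ends in the consonant /g/, so [i] is inserted word-finally. /reovuwavihazugig/ → reovuwavihazugigi.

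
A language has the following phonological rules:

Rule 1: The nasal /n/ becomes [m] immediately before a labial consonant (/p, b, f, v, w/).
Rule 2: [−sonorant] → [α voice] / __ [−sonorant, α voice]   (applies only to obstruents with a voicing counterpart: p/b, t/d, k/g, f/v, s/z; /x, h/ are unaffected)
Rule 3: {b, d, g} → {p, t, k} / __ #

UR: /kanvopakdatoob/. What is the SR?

Rule 1 (nasal place assimilation): /n/ precedes the labial consonant /v/, so it assimilates in place to [m]. /kanvopakdatoob/ → kamvopakdatoob.
Rule 2 (regressive voicing assimilation): /k/ precedes the voiced obstruent /d/, so it voices to [g] by assimilation. /kamvopakdatoob/ → kamvopagdatoob.
Rule 3 (final devoicing): /b/ is a voiced stop in word-final position, so it devoices to [p]. /kamvopagdatoob/ → kamvopagdatoop.

kamvopagdatoop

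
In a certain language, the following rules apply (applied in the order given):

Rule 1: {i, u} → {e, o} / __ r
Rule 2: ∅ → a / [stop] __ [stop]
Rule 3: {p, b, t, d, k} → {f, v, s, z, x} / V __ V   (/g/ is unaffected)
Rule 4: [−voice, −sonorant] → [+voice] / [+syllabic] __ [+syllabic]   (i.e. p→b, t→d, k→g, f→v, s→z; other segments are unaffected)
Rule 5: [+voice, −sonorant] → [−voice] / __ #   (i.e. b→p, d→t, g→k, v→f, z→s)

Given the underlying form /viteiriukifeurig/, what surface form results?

Rule 1 (pre-rhotic lowering): /i/ is a high vowel immediately before /r/, so it lowers to [e]. /u/ is a high vowel immediately before /r/, so it lowers to [o]. /viteiriukifeurig/ → viteeriukifeorig.
Rule 2 (stop-cluster a-epenthesis): no segment meets the environment; /viteeriukifeorig/ is unchanged.
Rule 3 (intervocalic spirantization): /t/ is a stop between vowels /i/ and /e/, so it spirantizes to the fricative [s]. /k/ is a stop between vowels /u/ and /i/, so it spirantizes to the fricative [x]. /viteeriukifeorig/ → viseeriuxifeorig.
Rule 4 (intervocalic voicing): /s/ is a voiceless obstruent between vowels /i/ and /e/, so it voices to [z]. /f/ is a voiceless obstruent between vowels /i/ and /e/, so it voices to [v]. /viseeriuxifeorig/ → vizeeriuxiveorig.
Rule 5 (final devoicing): /g/ is a voiced obstruent in word-final position, so it devoices to [k]. /vizeeriuxiveorig/ → vizeeriuxiveorik.

vizeeriuxiveorik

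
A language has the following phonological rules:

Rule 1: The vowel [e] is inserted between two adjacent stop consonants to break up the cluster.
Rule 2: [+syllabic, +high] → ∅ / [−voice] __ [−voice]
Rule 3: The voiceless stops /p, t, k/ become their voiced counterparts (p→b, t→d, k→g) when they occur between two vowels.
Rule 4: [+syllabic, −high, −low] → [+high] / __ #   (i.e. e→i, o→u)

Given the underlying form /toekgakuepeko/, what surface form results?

Rule 1 (stop-cluster e-epenthesis): /k/ and /g/ form a stop–stop cluster, so [e] is inserted between them. /toekgakuepeko/ → toekegakuepeko.
Rule 2 (high vowel syncope): no segment meets the environment; /toekegakuepeko/ is unchanged.
Rule 3 (intervocalic voicing): /k/ is a voiceless stop between vowels /e/ and /e/, so it voices to [g]. /k/ is a voiceless stop between vowels /a/ and /u/, so it voices to [g]. /p/ is a voiceless stop between vowels /e/ and /e/, so it voices to [b]. /k/ is a voiceless stop between vowels /e/ and /o/, so it voices to [g]. /toekegakuepeko/ → toegegaguebego.
Rule 4 (final vowel raising): /o/ is a mid vowel in word-final position, so it raises to [u]. /toegegaguebego/ → toegegaguebegu.

toegegaguebegu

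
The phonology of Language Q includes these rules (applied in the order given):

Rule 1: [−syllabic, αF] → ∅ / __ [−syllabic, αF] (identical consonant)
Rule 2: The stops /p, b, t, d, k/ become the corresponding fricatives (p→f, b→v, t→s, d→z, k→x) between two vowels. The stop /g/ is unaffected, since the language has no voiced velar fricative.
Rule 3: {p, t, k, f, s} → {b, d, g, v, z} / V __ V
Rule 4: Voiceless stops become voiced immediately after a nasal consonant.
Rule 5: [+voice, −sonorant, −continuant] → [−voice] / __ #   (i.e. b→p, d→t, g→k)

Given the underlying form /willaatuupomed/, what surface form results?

Rule 1 (degemination): /ll/ is a geminate; the first /l/ deletes. /willaatuupomed/ → wilaatuupomed.
Rule 2 (intervocalic spirantization): /t/ is a stop between vowels /a/ and /u/, so it spirantizes to the fricative [s]. /p/ is a stop between vowels /u/ and /o/, so it spirantizes to the fricative [f]. /wilaatuupomed/ → wilaasuufomed.
Rule 3 (intervocalic voicing): /s/ is a voiceless obstruent between vowels /a/ and /u/, so it voices to [z]. /f/ is a voiceless obstruent between vowels /u/ and /o/, so it voices to [v]. /wilaasuufomed/ → wilaazuuvomed.
Rule 4 (post-nasal voicing): no segment meets the environment; /wilaazuuvomed/ is unchanged.
Rule 5 (final devoicing): /d/ is a voiced stop in word-final position, so it devoices to [t]. /wilaazuuvomed/ → wilaazuuvomet.

wilaazuuvomet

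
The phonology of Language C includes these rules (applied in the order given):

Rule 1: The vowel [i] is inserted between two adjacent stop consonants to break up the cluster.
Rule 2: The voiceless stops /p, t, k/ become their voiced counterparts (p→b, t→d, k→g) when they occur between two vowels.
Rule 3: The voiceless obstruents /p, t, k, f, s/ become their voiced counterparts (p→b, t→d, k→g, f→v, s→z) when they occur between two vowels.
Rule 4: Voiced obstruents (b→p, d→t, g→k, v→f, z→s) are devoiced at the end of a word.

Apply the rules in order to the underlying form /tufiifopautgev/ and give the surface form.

tuviivobaudigef

Rule 1 (stop-cluster i-epenthesis): /t/ and /g/ form a stop–stop cluster, so [i] is inserted between them. /tufiifopautgev/ → tufiifopautigev.
Rule 2 (intervocalic voicing): /p/ is a voiceless stop between vowels /o/ and /a/, so it voices to [b]. /t/ is a voiceless stop between vowels /u/ and /i/, so it voices to [d]. /tufiifopautigev/ → tufiifobaudigev.
Rule 3 (intervocalic voicing): /f/ is a voiceless obstruent between vowels /u/ and /i/, so it voices to [v]. /f/ is a voiceless obstruent between vowels /i/ and /o/, so it voices to [v]. /tufiifobaudigev/ → tuviivobaudigev.
Rule 4 (final devoicing): /v/ is a voiced obstruent in word-final position, so it devoices to [f]. /tuviivobaudigev/ → tuviivobaudigef.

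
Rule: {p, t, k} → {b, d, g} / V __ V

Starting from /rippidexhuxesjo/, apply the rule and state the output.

rippidexhuxesjo

No segment of /rippidexhuxesjo/ meets the structural description of the rule, so the form surfaces unchanged.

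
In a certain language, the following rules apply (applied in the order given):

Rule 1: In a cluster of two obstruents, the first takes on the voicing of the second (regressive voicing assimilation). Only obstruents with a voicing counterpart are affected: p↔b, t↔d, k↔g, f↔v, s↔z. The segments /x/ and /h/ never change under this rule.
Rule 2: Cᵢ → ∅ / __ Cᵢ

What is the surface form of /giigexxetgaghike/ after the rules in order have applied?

giigexedgakhike

Rule 1 (regressive voicing assimilation): /t/ precedes the voiced obstruent /g/, so it voices to [d] by assimilation. /g/ precedes the voiceless obstruent /h/, so it devoices to [k] by assimilation. /giigexxetgaghike/ → giigexxedgakhike.
Rule 2 (degemination): /xx/ is a geminate; the first /x/ deletes. /giigexxedgakhike/ → giigexedgakhike.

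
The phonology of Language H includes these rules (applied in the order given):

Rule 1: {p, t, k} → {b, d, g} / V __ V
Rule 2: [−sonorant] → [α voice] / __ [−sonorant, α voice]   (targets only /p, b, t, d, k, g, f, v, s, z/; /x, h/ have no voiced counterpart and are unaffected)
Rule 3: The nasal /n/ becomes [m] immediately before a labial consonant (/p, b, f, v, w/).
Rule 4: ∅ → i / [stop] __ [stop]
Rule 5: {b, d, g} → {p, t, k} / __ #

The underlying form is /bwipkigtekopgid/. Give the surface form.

Rule 1 (intervocalic voicing): /k/ is a voiceless stop between vowels /e/ and /o/, so it voices to [g]. /bwipkigtekopgid/ → bwipkigtegopgid.
Rule 2 (regressive voicing assimilation): /g/ precedes the voiceless obstruent /t/, so it devoices to [k] by assimilation. /p/ precedes the voiced obstruent /g/, so it voices to [b] by assimilation. /bwipkigtegopgid/ → bwipkiktegobgid.
Rule 3 (nasal place assimilation): no segment meets the environment; /bwipkiktegobgid/ is unchanged.
Rule 4 (stop-cluster i-epenthesis): /p/ and /k/ form a stop–stop cluster, so [i] is inserted between them. /k/ and /t/ form a stop–stop cluster, so [i] is inserted between them. /b/ and /g/ form a stop–stop cluster, so [i] is inserted between them. /bwipkiktegobgid/ → bwipikikitegobigid.
Rule 5 (final devoicing): /d/ is a voiced stop in word-final position, so it devoices to [t]. /bwipikikitegobigid/ → bwipikikitegobigit.

bwipikikitegobigit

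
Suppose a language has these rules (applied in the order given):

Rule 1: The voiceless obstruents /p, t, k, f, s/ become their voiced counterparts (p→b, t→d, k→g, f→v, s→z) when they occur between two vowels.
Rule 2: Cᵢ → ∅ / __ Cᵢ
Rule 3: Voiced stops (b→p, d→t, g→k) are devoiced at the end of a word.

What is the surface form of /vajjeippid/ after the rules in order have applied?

vajeipit

Rule 1 (intervocalic voicing): no segment meets the environment; /vajjeippid/ is unchanged.
Rule 2 (degemination): /jj/ is a geminate; the first /j/ deletes. /pp/ is a geminate; the first /p/ deletes. /vajjeippid/ → vajeipid.
Rule 3 (final devoicing): /d/ is a voiced stop in word-final position, so it devoices to [t]. /vajeipid/ → vajeipit.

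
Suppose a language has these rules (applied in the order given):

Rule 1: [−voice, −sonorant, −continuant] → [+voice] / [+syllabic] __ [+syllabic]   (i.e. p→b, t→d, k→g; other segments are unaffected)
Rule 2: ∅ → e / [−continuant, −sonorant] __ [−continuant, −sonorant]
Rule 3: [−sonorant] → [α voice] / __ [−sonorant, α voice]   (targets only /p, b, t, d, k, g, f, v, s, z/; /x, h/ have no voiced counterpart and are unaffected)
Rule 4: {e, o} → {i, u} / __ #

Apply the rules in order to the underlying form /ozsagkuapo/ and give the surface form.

Rule 1 (intervocalic voicing): /p/ is a voiceless stop between vowels /a/ and /o/, so it voices to [b]. /ozsagkuapo/ → ozsagkuabo.
Rule 2 (stop-cluster e-epenthesis): /g/ and /k/ form a stop–stop cluster, so [e] is inserted between them. /ozsagkuabo/ → ozsagekuabo.
Rule 3 (regressive voicing assimilation): /z/ precedes the voiceless obstruent /s/, so it devoices to [s] by assimilation. /ozsagekuabo/ → ossagekuabo.
Rule 4 (final vowel raising): /o/ is a mid vowel in word-final position, so it raises to [u]. /ossagekuabo/ → ossagekuabu.

ossagekuabu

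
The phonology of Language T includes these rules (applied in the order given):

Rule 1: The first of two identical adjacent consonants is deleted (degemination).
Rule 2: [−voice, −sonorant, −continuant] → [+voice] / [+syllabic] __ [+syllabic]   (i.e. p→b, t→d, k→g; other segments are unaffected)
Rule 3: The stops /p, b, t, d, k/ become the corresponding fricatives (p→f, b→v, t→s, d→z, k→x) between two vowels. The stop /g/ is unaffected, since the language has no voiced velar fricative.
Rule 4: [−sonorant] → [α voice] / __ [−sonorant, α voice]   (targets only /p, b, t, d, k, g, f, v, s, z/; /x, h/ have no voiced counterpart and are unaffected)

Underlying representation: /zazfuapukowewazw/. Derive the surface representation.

Rule 1 (degemination): no segment meets the environment; /zazfuapukowewazw/ is unchanged.
Rule 2 (intervocalic voicing): /p/ is a voiceless stop between vowels /a/ and /u/, so it voices to [b]. /k/ is a voiceless stop between vowels /u/ and /o/, so it voices to [g]. /zazfuapukowewazw/ → zazfuabugowewazw.
Rule 3 (intervocalic spirantization): /b/ is a stop between vowels /a/ and /u/, so it spirantizes to the fricative [v]. /zazfuabugowewazw/ → zazfuavugowewazw.
Rule 4 (regressive voicing assimilation): /z/ precedes the voiceless obstruent /f/, so it devoices to [s] by assimilation. /zazfuavugowewazw/ → zasfuavugowewazw.

zasfuavugowewazw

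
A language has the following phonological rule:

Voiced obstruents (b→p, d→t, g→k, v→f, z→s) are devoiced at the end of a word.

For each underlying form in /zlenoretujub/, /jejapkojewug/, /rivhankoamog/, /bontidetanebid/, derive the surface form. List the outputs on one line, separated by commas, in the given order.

zlenoretujup, jejapkojewuk, rivhankoamok, bontidetanebit

/zlenoretujub/: /b/ is a voiced obstruent in word-final position, so it devoices to [p]. → [zlenoretujup].
/jejapkojewug/: /g/ is a voiced obstruent in word-final position, so it devoices to [k]. → [jejapkojewuk].
/rivhankoamog/: /g/ is a voiced obstruent in word-final position, so it devoices to [k]. → [rivhankoamok].
/bontidetanebid/: /d/ is a voiced obstruent in word-final position, so it devoices to [t]. → [bontidetanebit].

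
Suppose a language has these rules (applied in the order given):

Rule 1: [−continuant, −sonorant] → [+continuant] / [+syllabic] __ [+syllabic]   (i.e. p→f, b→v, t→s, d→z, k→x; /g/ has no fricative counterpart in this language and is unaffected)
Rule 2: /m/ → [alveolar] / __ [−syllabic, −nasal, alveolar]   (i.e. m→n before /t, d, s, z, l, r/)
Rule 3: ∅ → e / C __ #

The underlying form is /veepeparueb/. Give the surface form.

Rule 1 (intervocalic spirantization): /p/ is a stop between vowels /e/ and /e/, so it spirantizes to the fricative [f]. /p/ is a stop between vowels /e/ and /a/, so it spirantizes to the fricative [f]. /veepeparueb/ → veefefarueb.
Rule 2 (nasal place assimilation): no segment meets the environment; /veefefarueb/ is unchanged.
Rule 3 (final e-epenthesis): the form ends in the consonant /b/, so [e] is inserted word-finally. /veefefarueb/ → veefefaruebe.

veefefaruebe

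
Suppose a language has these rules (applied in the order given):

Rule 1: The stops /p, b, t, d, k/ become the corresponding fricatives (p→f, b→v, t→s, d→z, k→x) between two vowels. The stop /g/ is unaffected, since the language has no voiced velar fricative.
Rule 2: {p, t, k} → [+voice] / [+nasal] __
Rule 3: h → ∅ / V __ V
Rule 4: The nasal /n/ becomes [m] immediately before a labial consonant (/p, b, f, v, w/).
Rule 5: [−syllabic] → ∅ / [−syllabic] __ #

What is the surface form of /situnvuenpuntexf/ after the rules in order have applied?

sisumvuembundex

Rule 1 (intervocalic spirantization): /t/ is a stop between vowels /i/ and /u/, so it spirantizes to the fricative [s]. /situnvuenpuntexf/ → sisunvuenpuntexf.
Rule 2 (post-nasal voicing): /p/ is a voiceless stop immediately after the nasal /n/, so it voices to [b]. /t/ is a voiceless stop immediately after the nasal /n/, so it voices to [d]. /sisunvuenpuntexf/ → sisunvuenbundexf.
Rule 3 (intervocalic h-deletion): no segment meets the environment; /sisunvuenbundexf/ is unchanged.
Rule 4 (nasal place assimilation): /n/ precedes the labial consonant /v/, so it assimilates in place to [m]. /n/ precedes the labial consonant /b/, so it assimilates in place to [m]. /sisunvuenbundexf/ → sisumvuembundexf.
Rule 5 (final cluster simplification): /f/ is the second consonant of a word-final cluster /xf/, so it deletes. /sisumvuembundexf/ → sisumvuembundex.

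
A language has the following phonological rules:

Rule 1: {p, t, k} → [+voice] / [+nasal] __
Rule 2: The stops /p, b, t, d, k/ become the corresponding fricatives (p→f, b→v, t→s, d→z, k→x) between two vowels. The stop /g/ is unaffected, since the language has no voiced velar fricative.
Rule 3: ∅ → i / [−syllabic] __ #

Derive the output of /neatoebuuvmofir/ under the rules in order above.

neasoevuuvmofiri

Rule 1 (post-nasal voicing): no segment meets the environment; /neatoebuuvmofir/ is unchanged.
Rule 2 (intervocalic spirantization): /t/ is a stop between vowels /a/ and /o/, so it spirantizes to the fricative [s]. /b/ is a stop between vowels /e/ and /u/, so it spirantizes to the fricative [v]. /neatoebuuvmofir/ → neasoevuuvmofir.
Rule 3 (final i-epenthesis): the form ends in the consonant /r/, so [i] is inserted word-finally. /neasoevuuvmofir/ → neasoevuuvmofiri.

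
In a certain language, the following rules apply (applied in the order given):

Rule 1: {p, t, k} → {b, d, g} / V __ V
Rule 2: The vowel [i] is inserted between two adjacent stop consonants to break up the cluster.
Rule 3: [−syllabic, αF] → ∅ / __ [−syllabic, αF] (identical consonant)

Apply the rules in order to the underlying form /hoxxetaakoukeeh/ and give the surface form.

Rule 1 (intervocalic voicing): /t/ is a voiceless stop between vowels /e/ and /a/, so it voices to [d]. /k/ is a voiceless stop between vowels /a/ and /o/, so it voices to [g]. /k/ is a voiceless stop between vowels /u/ and /e/, so it voices to [g]. /hoxxetaakoukeeh/ → hoxxedaagougeeh.
Rule 2 (stop-cluster i-epenthesis): no segment meets the environment; /hoxxedaagougeeh/ is unchanged.
Rule 3 (degemination): /xx/ is a geminate; the first /x/ deletes. /hoxxedaagougeeh/ → hoxedaagougeeh.

hoxedaagougeeh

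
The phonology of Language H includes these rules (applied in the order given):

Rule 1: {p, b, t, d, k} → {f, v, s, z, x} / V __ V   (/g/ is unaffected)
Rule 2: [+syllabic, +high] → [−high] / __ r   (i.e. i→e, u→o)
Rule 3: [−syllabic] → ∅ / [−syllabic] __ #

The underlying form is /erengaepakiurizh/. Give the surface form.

erengaefaxioriz

Rule 1 (intervocalic spirantization): /p/ is a stop between vowels /e/ and /a/, so it spirantizes to the fricative [f]. /k/ is a stop between vowels /a/ and /i/, so it spirantizes to the fricative [x]. /erengaepakiurizh/ → erengaefaxiurizh.
Rule 2 (pre-rhotic lowering): /u/ is a high vowel immediately before /r/, so it lowers to [o]. /erengaefaxiurizh/ → erengaefaxiorizh.
Rule 3 (final cluster simplification): /h/ is the second consonant of a word-final cluster /zh/, so it deletes. /erengaefaxiorizh/ → erengaefaxioriz.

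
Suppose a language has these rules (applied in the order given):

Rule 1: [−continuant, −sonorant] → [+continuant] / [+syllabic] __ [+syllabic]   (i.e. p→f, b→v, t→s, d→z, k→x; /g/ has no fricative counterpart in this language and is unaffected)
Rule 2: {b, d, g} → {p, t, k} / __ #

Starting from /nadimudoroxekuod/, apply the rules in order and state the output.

nazimuzoroxexuot

Rule 1 (intervocalic spirantization): /d/ is a stop between vowels /a/ and /i/, so it spirantizes to the fricative [z]. /d/ is a stop between vowels /u/ and /o/, so it spirantizes to the fricative [z]. /k/ is a stop between vowels /e/ and /u/, so it spirantizes to the fricative [x]. /nadimudoroxekuod/ → nazimuzoroxexuod.
Rule 2 (final devoicing): /d/ is a voiced stop in word-final position, so it devoices to [t]. /nazimuzoroxexuod/ → nazimuzoroxexuot.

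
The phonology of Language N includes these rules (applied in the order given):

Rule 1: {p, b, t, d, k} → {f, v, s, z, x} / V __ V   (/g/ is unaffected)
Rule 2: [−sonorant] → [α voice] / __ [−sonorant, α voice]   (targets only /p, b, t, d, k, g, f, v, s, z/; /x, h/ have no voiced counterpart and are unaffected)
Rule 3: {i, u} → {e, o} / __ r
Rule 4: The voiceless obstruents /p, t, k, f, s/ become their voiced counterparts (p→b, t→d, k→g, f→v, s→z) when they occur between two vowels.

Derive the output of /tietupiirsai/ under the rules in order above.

Rule 1 (intervocalic spirantization): /t/ is a stop between vowels /e/ and /u/, so it spirantizes to the fricative [s]. /p/ is a stop between vowels /u/ and /i/, so it spirantizes to the fricative [f]. /tietupiirsai/ → tiesufiirsai.
Rule 2 (regressive voicing assimilation): no segment meets the environment; /tiesufiirsai/ is unchanged.
Rule 3 (pre-rhotic lowering): /i/ is a high vowel immediately before /r/, so it lowers to [e]. /tiesufiirsai/ → tiesufiersai.
Rule 4 (intervocalic voicing): /s/ is a voiceless obstruent between vowels /e/ and /u/, so it voices to [z]. /f/ is a voiceless obstruent between vowels /u/ and /i/, so it voices to [v]. /tiesufiersai/ → tiezuviersai.

tiezuviersai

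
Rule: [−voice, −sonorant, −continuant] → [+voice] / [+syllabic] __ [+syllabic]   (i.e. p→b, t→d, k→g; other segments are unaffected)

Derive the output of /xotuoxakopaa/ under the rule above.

/t/ is a voiceless stop between vowels /o/ and /u/, so it voices to [d].
/k/ is a voiceless stop between vowels /a/ and /o/, so it voices to [g].
/p/ is a voiceless stop between vowels /o/ and /a/, so it voices to [b].
Surface form: [xoduoxagobaa].

xoduoxagobaa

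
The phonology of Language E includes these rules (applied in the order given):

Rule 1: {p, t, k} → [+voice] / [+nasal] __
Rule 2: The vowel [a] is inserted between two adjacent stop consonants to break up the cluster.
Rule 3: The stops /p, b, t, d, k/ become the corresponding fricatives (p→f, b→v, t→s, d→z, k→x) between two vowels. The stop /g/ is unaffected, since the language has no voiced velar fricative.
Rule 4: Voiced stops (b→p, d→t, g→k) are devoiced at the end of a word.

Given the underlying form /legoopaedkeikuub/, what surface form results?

legoofaezaxeixuup

Rule 1 (post-nasal voicing): no segment meets the environment; /legoopaedkeikuub/ is unchanged.
Rule 2 (stop-cluster a-epenthesis): /d/ and /k/ form a stop–stop cluster, so [a] is inserted between them. /legoopaedkeikuub/ → legoopaedakeikuub.
Rule 3 (intervocalic spirantization): /p/ is a stop between vowels /o/ and /a/, so it spirantizes to the fricative [f]. /d/ is a stop between vowels /e/ and /a/, so it spirantizes to the fricative [z]. /k/ is a stop between vowels /a/ and /e/, so it spirantizes to the fricative [x]. /k/ is a stop between vowels /i/ and /u/, so it spirantizes to the fricative [x]. /legoopaedakeikuub/ → legoofaezaxeixuub.
Rule 4 (final devoicing): /b/ is a voiced stop in word-final position, so it devoices to [p]. /legoofaezaxeixuub/ → legoofaezaxeixuup.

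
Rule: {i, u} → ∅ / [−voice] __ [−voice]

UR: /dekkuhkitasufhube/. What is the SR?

dekkhktasfhube

/u/ is a high vowel flanked by voiceless consonants /k/ and /h/, so it deletes.
/i/ is a high vowel flanked by voiceless consonants /k/ and /t/, so it deletes.
/u/ is a high vowel flanked by voiceless consonants /s/ and /f/, so it deletes.
Surface form: [dekkhktasfhube].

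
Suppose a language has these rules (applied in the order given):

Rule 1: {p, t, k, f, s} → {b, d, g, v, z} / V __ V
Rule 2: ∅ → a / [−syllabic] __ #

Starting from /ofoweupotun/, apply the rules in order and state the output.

ovoweuboduna

Rule 1 (intervocalic voicing): /f/ is a voiceless obstruent between vowels /o/ and /o/, so it voices to [v]. /p/ is a voiceless obstruent between vowels /u/ and /o/, so it voices to [b]. /t/ is a voiceless obstruent between vowels /o/ and /u/, so it voices to [d]. /ofoweupotun/ → ovoweubodun.
Rule 2 (final a-epenthesis): the form ends in the consonant /n/, so [a] is inserted word-finally. /ovoweubodun/ → ovoweuboduna.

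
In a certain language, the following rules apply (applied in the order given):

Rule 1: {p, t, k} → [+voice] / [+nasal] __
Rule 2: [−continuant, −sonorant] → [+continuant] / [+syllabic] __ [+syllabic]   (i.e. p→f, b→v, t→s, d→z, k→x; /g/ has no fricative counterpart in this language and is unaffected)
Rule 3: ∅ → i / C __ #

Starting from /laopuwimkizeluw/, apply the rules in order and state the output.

laofuwimgizeluwi

Rule 1 (post-nasal voicing): /k/ is a voiceless stop immediately after the nasal /m/, so it voices to [g]. /laopuwimkizeluw/ → laopuwimgizeluw.
Rule 2 (intervocalic spirantization): /p/ is a stop between vowels /o/ and /u/, so it spirantizes to the fricative [f]. /laopuwimgizeluw/ → laofuwimgizeluw.
Rule 3 (final i-epenthesis): the form ends in the consonant /w/, so [i] is inserted word-finally. /laofuwimgizeluw/ → laofuwimgizeluwi.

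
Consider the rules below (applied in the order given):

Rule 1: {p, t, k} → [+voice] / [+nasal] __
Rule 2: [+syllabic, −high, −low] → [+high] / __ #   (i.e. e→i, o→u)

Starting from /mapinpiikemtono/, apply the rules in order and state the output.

Rule 1 (post-nasal voicing): /p/ is a voiceless stop immediately after the nasal /n/, so it voices to [b]. /t/ is a voiceless stop immediately after the nasal /m/, so it voices to [d]. /mapinpiikemtono/ → mapinbiikemdono.
Rule 2 (final vowel raising): /o/ is a mid vowel in word-final position, so it raises to [u]. /mapinbiikemdono/ → mapinbiikemdonu.

mapinbiikemdonu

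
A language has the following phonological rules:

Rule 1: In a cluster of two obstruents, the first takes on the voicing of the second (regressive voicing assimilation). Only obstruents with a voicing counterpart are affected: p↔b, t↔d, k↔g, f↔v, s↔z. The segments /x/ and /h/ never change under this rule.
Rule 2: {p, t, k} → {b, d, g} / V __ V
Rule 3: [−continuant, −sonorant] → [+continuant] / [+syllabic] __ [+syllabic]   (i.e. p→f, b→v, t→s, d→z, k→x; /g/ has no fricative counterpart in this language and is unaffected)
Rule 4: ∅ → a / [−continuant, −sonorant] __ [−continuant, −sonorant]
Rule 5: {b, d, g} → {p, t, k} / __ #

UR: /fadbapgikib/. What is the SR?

Rule 1 (regressive voicing assimilation): /p/ precedes the voiced obstruent /g/, so it voices to [b] by assimilation. /fadbapgikib/ → fadbabgikib.
Rule 2 (intervocalic voicing): /k/ is a voiceless stop between vowels /i/ and /i/, so it voices to [g]. /fadbabgikib/ → fadbabgigib.
Rule 3 (intervocalic spirantization): no segment meets the environment; /fadbabgigib/ is unchanged.
Rule 4 (stop-cluster a-epenthesis): /d/ and /b/ form a stop–stop cluster, so [a] is inserted between them. /b/ and /g/ form a stop–stop cluster, so [a] is inserted between them. /fadbabgigib/ → fadababagigib.
Rule 5 (final devoicing): /b/ is a voiced stop in word-final position, so it devoices to [p]. /fadababagigib/ → fadababagigip.

fadababagigip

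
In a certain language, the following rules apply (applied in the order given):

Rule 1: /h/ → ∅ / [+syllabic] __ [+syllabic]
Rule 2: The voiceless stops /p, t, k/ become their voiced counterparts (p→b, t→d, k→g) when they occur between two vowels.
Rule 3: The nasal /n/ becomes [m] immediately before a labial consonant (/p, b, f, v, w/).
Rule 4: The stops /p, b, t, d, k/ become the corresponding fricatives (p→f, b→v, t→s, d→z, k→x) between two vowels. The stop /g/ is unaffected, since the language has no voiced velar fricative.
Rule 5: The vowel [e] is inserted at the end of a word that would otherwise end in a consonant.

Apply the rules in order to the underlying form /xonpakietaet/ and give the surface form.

xompagiezaete

Rule 1 (intervocalic h-deletion): no segment meets the environment; /xonpakietaet/ is unchanged.
Rule 2 (intervocalic voicing): /k/ is a voiceless stop between vowels /a/ and /i/, so it voices to [g]. /t/ is a voiceless stop between vowels /e/ and /a/, so it voices to [d]. /xonpakietaet/ → xonpagiedaet.
Rule 3 (nasal place assimilation): /n/ precedes the labial consonant /p/, so it assimilates in place to [m]. /xonpagiedaet/ → xompagiedaet.
Rule 4 (intervocalic spirantization): /d/ is a stop between vowels /e/ and /a/, so it spirantizes to the fricative [z]. /xompagiedaet/ → xompagiezaet.
Rule 5 (final e-epenthesis): the form ends in the consonant /t/, so [e] is inserted word-finally. /xompagiezaet/ → xompagiezaete.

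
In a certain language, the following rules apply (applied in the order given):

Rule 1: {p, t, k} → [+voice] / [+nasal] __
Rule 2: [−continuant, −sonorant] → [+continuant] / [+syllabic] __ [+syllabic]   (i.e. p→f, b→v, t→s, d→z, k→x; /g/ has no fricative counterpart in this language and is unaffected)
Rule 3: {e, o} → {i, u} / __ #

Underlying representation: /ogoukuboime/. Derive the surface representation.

ogouxuvoimi

Rule 1 (post-nasal voicing): no segment meets the environment; /ogoukuboime/ is unchanged.
Rule 2 (intervocalic spirantization): /k/ is a stop between vowels /u/ and /u/, so it spirantizes to the fricative [x]. /b/ is a stop between vowels /u/ and /o/, so it spirantizes to the fricative [v]. /ogoukuboime/ → ogouxuvoime.
Rule 3 (final vowel raising): /e/ is a mid vowel in word-final position, so it raises to [i]. /ogouxuvoime/ → ogouxuvoimi.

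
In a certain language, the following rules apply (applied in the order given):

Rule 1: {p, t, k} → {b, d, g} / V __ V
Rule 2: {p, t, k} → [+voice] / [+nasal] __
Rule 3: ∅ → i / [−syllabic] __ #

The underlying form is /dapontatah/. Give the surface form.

Rule 1 (intervocalic voicing): /p/ is a voiceless stop between vowels /a/ and /o/, so it voices to [b]. /t/ is a voiceless stop between vowels /a/ and /a/, so it voices to [d]. /dapontatah/ → dabontadah.
Rule 2 (post-nasal voicing): /t/ is a voiceless stop immediately after the nasal /n/, so it voices to [d]. /dabontadah/ → dabondadah.
Rule 3 (final i-epenthesis): the form ends in the consonant /h/, so [i] is inserted word-finally. /dabondadah/ → dabondadahi.

dabondadahi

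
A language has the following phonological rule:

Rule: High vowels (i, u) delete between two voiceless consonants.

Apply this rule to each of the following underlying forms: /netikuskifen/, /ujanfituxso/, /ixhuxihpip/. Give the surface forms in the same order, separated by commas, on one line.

/netikuskifen/: /i/ is a high vowel flanked by voiceless consonants /t/ and /k/, so it deletes. /u/ is a high vowel flanked by voiceless consonants /k/ and /s/, so it deletes. /i/ is a high vowel flanked by voiceless consonants /k/ and /f/, so it deletes. → [netkskfen].
/ujanfituxso/: /i/ is a high vowel flanked by voiceless consonants /f/ and /t/, so it deletes. /u/ is a high vowel flanked by voiceless consonants /t/ and /x/, so it deletes. → [ujanftxso].
/ixhuxihpip/: /u/ is a high vowel flanked by voiceless consonants /h/ and /x/, so it deletes. /i/ is a high vowel flanked by voiceless consonants /x/ and /h/, so it deletes. /i/ is a high vowel flanked by voiceless consonants /p/ and /p/, so it deletes. → [ixhxhpp].

netkskfen, ujanftxso, ixhxhpp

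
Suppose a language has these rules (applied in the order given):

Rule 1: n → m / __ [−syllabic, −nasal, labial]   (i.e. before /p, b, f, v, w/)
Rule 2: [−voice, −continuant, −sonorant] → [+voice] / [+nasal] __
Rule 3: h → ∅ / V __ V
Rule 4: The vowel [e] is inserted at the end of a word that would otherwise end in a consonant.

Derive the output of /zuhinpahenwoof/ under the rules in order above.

zuimbaemwoofe

Rule 1 (nasal place assimilation): /n/ precedes the labial consonant /p/, so it assimilates in place to [m]. /n/ precedes the labial consonant /w/, so it assimilates in place to [m]. /zuhinpahenwoof/ → zuhimpahemwoof.
Rule 2 (post-nasal voicing): /p/ is a voiceless stop immediately after the nasal /m/, so it voices to [b]. /zuhimpahemwoof/ → zuhimbahemwoof.
Rule 3 (intervocalic h-deletion): /h/ occurs between vowels /u/ and /i/, so it deletes. /h/ occurs between vowels /a/ and /e/, so it deletes. /zuhimbahemwoof/ → zuimbaemwoof.
Rule 4 (final e-epenthesis): the form ends in the consonant /f/, so [e] is inserted word-finally. /zuimbaemwoof/ → zuimbaemwoofe.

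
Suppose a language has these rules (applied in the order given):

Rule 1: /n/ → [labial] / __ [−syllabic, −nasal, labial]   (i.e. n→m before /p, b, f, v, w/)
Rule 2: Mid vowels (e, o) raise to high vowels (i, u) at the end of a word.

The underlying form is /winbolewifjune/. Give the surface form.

Rule 1 (nasal place assimilation): /n/ precedes the labial consonant /b/, so it assimilates in place to [m]. /winbolewifjune/ → wimbolewifjune.
Rule 2 (final vowel raising): /e/ is a mid vowel in word-final position, so it raises to [i]. /wimbolewifjune/ → wimbolewifjuni.

wimbolewifjuni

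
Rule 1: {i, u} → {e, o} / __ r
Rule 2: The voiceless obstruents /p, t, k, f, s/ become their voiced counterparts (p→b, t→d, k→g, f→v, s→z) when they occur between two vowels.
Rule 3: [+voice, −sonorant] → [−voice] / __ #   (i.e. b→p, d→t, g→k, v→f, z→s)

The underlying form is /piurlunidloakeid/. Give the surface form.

Rule 1 (pre-rhotic lowering): /u/ is a high vowel immediately before /r/, so it lowers to [o]. /piurlunidloakeid/ → piorlunidloakeid.
Rule 2 (intervocalic voicing): /k/ is a voiceless obstruent between vowels /a/ and /e/, so it voices to [g]. /piorlunidloakeid/ → piorlunidloageid.
Rule 3 (final devoicing): /d/ is a voiced obstruent in word-final position, so it devoices to [t]. /piorlunidloageid/ → piorlunidloageit.

piorlunidloageit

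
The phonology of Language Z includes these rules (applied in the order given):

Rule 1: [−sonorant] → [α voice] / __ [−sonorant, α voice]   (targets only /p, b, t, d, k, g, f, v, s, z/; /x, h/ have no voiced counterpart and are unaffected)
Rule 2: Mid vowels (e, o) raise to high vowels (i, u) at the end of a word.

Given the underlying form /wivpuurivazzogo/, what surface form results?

Rule 1 (regressive voicing assimilation): /v/ precedes the voiceless obstruent /p/, so it devoices to [f] by assimilation. /wivpuurivazzogo/ → wifpuurivazzogo.
Rule 2 (final vowel raising): /o/ is a mid vowel in word-final position, so it raises to [u]. /wifpuurivazzogo/ → wifpuurivazzogu.

wifpuurivazzogu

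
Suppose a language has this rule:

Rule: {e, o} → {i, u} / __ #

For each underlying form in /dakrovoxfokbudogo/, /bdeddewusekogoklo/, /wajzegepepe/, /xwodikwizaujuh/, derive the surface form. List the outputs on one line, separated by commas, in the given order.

dakrovoxfokbudogu, bdeddewusekogoklu, wajzegepepi, xwodikwizaujuh

/dakrovoxfokbudogo/: /o/ is a mid vowel in word-final position, so it raises to [u]. → [dakrovoxfokbudogu].
/bdeddewusekogoklo/: /o/ is a mid vowel in word-final position, so it raises to [u]. → [bdeddewusekogoklu].
/wajzegepepe/: /e/ is a mid vowel in word-final position, so it raises to [i]. → [wajzegepepi].
/xwodikwizaujuh/: the rule's environment is not met; surfaces unchanged as [xwodikwizaujuh].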